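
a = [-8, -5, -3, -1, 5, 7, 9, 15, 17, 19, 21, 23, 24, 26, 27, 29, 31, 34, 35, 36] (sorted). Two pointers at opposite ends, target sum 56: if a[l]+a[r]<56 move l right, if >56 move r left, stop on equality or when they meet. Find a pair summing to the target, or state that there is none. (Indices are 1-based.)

l=1 r=20: -8+36=28 <56, l++
l=2 r=20: -5+36=31 <56, l++
l=3 r=20: -3+36=33 <56, l++
l=4 r=20: -1+36=35 <56, l++
l=5 r=20: 5+36=41 <56, l++
l=6 r=20: 7+36=43 <56, l++
l=7 r=20: 9+36=45 <56, l++
l=8 r=20: 15+36=51 <56, l++
l=9 r=20: 17+36=53 <56, l++
l=10 r=20: 19+36=55 <56, l++
l=11 r=20: 21+36=57 >56, r--
l=11 r=19: 21+35=56, found

(21, 35)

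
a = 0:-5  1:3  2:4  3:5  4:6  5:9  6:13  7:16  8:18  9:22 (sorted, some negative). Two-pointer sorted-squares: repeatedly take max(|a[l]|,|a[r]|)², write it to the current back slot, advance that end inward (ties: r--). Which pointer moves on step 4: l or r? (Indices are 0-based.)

l=0 r=9: |-5|<=|22| out[9]=484, r--
l=0 r=8: |-5|<=|18| out[8]=324, r--
l=0 r=7: |-5|<=|16| out[7]=256, r--
l=0 r=6: |-5|<=|13| out[6]=169, r--

r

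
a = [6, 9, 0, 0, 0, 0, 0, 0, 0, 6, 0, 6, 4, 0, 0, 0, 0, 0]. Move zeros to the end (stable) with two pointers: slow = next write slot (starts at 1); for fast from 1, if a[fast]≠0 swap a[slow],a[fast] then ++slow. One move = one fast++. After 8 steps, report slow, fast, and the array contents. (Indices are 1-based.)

slow=3, fast=9, a=[6, 9, 0, 0, 0, 0, 0, 0, 0, 6, 0, 6, 4, 0, 0, 0, 0, 0]

slow=1 fast=1: a[fast]=6≠0 swap→a[1]=6, slow++,fast++
slow=2 fast=2: a[fast]=9≠0 swap→a[2]=9, slow++,fast++
slow=3 fast=3: a[fast]=0, fast++
slow=3 fast=4: a[fast]=0, fast++
slow=3 fast=5: a[fast]=0, fast++
slow=3 fast=6: a[fast]=0, fast++
slow=3 fast=7: a[fast]=0, fast++
slow=3 fast=8: a[fast]=0, fast++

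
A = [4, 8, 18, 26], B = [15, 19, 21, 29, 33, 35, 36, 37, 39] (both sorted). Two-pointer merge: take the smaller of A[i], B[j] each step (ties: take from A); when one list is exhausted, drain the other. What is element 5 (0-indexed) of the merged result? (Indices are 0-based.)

[i=0,j=0] A[i]=4<=B[j]=15 take 4 → i++
[i=1,j=0] A[i]=8<=B[j]=15 take 8 → i++
[i=2,j=0] A[i]=18>B[j]=15 take 15 → j++
[i=2,j=1] A[i]=18<=B[j]=19 take 18 → i++
[i=3,j=1] A[i]=26>B[j]=19 take 19 → j++
[i=3,j=2] A[i]=26>B[j]=21 take 21 → j++
[i=3,j=3] A[i]=26<=B[j]=29 take 26 → i++
[i=4,j=3] A done, take B[j]=29 → j++
[i=4,j=4] A done, take B[j]=33 → j++
[i=4,j=5] A done, take B[j]=35 → j++
[i=4,j=6] A done, take B[j]=36 → j++
[i=4,j=7] A done, take B[j]=37 → j++
[i=4,j=8] A done, take B[j]=39 → j++

merged[5] = 21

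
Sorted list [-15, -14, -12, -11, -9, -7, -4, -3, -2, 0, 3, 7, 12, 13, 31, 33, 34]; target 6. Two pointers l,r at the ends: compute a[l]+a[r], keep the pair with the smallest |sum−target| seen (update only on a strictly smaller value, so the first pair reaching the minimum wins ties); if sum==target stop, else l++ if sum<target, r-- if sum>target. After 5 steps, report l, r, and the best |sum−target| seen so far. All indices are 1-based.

l=1 r=17: -15+34=19 d=13 *, r--
l=1 r=16: -15+33=18 d=12 *, r--
l=1 r=15: -15+31=16 d=10 *, r--
l=1 r=14: -15+13=-2 d=8 *, l++
l=2 r=14: -14+13=-1 d=7 *, l++

l=3, r=14, best |Δ|=7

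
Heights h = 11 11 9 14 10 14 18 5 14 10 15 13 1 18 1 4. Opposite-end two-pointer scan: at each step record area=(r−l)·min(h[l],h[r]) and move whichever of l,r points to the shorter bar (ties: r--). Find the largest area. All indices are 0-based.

l=0 r=15: min(11,4)*15=60 best=60 *, r--
l=0 r=14: min(11,1)*14=14 best=60, r--
l=0 r=13: min(11,18)*13=143 best=143 *, l++
l=1 r=13: min(11,18)*12=132 best=143, l++
l=2 r=13: min(9,18)*11=99 best=143, l++
l=3 r=13: min(14,18)*10=140 best=143, l++
l=4 r=13: min(10,18)*9=90 best=143, l++
l=5 r=13: min(14,18)*8=112 best=143, l++
l=6 r=13: min(18,18)*7=126 best=143, r--
l=6 r=12: min(18,1)*6=6 best=143, r--
l=6 r=11: min(18,13)*5=65 best=143, r--
l=6 r=10: min(18,15)*4=60 best=143, r--
l=6 r=9: min(18,10)*3=30 best=143, r--
l=6 r=8: min(18,14)*2=28 best=143, r--
l=6 r=7: min(18,5)*1=5 best=143, r--

max area = 143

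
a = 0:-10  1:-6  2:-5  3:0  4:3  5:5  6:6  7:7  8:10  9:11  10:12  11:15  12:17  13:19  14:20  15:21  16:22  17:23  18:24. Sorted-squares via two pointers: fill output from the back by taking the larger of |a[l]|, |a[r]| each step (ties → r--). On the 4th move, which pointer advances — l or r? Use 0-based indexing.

[0,18] |-10|<=|24| out[18]=576 → r--
[0,17] |-10|<=|23| out[17]=529 → r--
[0,16] |-10|<=|22| out[16]=484 → r--
[0,15] |-10|<=|21| out[15]=441 → r--

r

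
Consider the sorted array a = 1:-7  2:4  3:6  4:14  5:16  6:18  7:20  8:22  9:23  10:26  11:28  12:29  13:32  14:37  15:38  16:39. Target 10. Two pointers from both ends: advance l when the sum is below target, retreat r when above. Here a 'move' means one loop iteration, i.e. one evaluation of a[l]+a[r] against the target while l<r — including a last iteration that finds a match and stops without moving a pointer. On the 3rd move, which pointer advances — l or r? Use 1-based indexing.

l=1 r=16: -7+39=32 >10, r--
l=1 r=15: -7+38=31 >10, r--
l=1 r=14: -7+37=30 >10, r--

r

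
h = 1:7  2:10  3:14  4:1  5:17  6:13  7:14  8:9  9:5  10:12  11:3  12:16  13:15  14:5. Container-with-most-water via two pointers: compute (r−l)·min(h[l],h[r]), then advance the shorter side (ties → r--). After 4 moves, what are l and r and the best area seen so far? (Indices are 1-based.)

l=1 r=14: min(7,5)*13=65 best=65 *, r--
l=1 r=13: min(7,15)*12=84 best=84 *, l++
l=2 r=13: min(10,15)*11=110 best=110 *, l++
l=3 r=13: min(14,15)*10=140 best=140 *, l++

l=4, r=13, best area=140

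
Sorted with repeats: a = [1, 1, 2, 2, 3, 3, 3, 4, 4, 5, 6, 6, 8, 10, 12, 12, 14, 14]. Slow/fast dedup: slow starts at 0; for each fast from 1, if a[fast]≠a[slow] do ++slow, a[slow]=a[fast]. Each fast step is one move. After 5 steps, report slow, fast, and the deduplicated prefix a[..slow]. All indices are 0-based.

slow=0 fast=1: a[fast]=1=a[slow] dup, fast++
slow=0 fast=2: a[fast]=2≠a[slow]=1 write a[1]=2, slow++,fast++
slow=1 fast=3: a[fast]=2=a[slow] dup, fast++
slow=1 fast=4: a[fast]=3≠a[slow]=2 write a[2]=3, slow++,fast++
slow=2 fast=5: a[fast]=3=a[slow] dup, fast++

slow=2, fast=6, prefix=[1, 2, 3]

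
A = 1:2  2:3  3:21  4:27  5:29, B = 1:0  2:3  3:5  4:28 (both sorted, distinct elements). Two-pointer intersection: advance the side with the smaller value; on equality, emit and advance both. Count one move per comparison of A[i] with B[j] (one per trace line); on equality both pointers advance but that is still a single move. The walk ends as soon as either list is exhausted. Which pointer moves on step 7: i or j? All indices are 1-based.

[i=1,j=1] 2>0 → j++
[i=1,j=2] 2<3 → i++
[i=2,j=2] 3==3 emit → i++,j++
[i=3,j=3] 21>5 → j++
[i=3,j=4] 21<28 → i++
[i=4,j=4] 27<28 → i++
[i=5,j=4] 29>28 → j++

j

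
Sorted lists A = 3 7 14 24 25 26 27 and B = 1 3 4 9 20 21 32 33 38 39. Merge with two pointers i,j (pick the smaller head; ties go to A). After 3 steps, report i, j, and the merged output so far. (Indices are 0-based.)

i=1, j=2, merged so far=[1, 3, 3]

[i=0,j=0] A[i]=3>B[j]=1 take 1 → j++
[i=0,j=1] A[i]=3<=B[j]=3 take 3 → i++
[i=1,j=1] A[i]=7>B[j]=3 take 3 → j++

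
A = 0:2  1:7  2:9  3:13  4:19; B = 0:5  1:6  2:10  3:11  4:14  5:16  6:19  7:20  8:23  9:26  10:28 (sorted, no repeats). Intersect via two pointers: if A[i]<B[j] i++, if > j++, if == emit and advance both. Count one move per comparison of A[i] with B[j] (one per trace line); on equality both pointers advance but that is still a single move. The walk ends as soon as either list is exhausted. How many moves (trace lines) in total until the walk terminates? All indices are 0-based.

i=0 j=0: 2<5, i++
i=1 j=0: 7>5, j++
i=1 j=1: 7>6, j++
i=1 j=2: 7<10, i++
i=2 j=2: 9<10, i++
i=3 j=2: 13>10, j++
i=3 j=3: 13>11, j++
i=3 j=4: 13<14, i++
i=4 j=4: 19>14, j++
i=4 j=5: 19>16, j++
i=4 j=6: 19==19 emit, i++,j++

11 moves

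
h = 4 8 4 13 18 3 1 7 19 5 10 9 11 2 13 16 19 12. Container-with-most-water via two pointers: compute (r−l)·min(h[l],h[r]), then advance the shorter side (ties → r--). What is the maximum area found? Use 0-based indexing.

l=0 r=17: min(4,12)*17=68 best=68 *, l++
l=1 r=17: min(8,12)*16=128 best=128 *, l++
l=2 r=17: min(4,12)*15=60 best=128, l++
l=3 r=17: min(13,12)*14=168 best=168 *, r--
l=3 r=16: min(13,19)*13=169 best=169 *, l++
l=4 r=16: min(18,19)*12=216 best=216 *, l++
l=5 r=16: min(3,19)*11=33 best=216, l++
l=6 r=16: min(1,19)*10=10 best=216, l++
l=7 r=16: min(7,19)*9=63 best=216, l++
l=8 r=16: min(19,19)*8=152 best=216, r--
l=8 r=15: min(19,16)*7=112 best=216, r--
l=8 r=14: min(19,13)*6=78 best=216, r--
l=8 r=13: min(19,2)*5=10 best=216, r--
l=8 r=12: min(19,11)*4=44 best=216, r--
l=8 r=11: min(19,9)*3=27 best=216, r--
l=8 r=10: min(19,10)*2=20 best=216, r--
l=8 r=9: min(19,5)*1=5 best=216, r--

max area = 216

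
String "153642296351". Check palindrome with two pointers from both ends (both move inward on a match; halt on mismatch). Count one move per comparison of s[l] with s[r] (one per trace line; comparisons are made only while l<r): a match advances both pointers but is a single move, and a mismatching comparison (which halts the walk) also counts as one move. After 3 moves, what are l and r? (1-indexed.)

l=1 r=12: '1'=='1', l++,r--
l=2 r=11: '5'=='5', l++,r--
l=3 r=10: '3'=='3', l++,r--

l=4, r=9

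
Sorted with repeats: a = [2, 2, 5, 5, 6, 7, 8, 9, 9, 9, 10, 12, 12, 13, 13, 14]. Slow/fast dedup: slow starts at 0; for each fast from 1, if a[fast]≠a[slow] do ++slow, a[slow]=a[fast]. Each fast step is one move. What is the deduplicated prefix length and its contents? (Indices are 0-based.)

length 10; prefix = [2, 5, 6, 7, 8, 9, 10, 12, 13, 14]

(s=0,f=1) a[fast]=2=a[slow] dup → fast++
(s=0,f=2) a[fast]=5≠a[slow]=2 write a[1]=5 → slow++,fast++
(s=1,f=3) a[fast]=5=a[slow] dup → fast++
(s=1,f=4) a[fast]=6≠a[slow]=5 write a[2]=6 → slow++,fast++
(s=2,f=5) a[fast]=7≠a[slow]=6 write a[3]=7 → slow++,fast++
(s=3,f=6) a[fast]=8≠a[slow]=7 write a[4]=8 → slow++,fast++
(s=4,f=7) a[fast]=9≠a[slow]=8 write a[5]=9 → slow++,fast++
(s=5,f=8) a[fast]=9=a[slow] dup → fast++
(s=5,f=9) a[fast]=9=a[slow] dup → fast++
(s=5,f=10) a[fast]=10≠a[slow]=9 write a[6]=10 → slow++,fast++
(s=6,f=11) a[fast]=12≠a[slow]=10 write a[7]=12 → slow++,fast++
(s=7,f=12) a[fast]=12=a[slow] dup → fast++
(s=7,f=13) a[fast]=13≠a[slow]=12 write a[8]=13 → slow++,fast++
(s=8,f=14) a[fast]=13=a[slow] dup → fast++
(s=8,f=15) a[fast]=14≠a[slow]=13 write a[9]=14 → slow++,fast++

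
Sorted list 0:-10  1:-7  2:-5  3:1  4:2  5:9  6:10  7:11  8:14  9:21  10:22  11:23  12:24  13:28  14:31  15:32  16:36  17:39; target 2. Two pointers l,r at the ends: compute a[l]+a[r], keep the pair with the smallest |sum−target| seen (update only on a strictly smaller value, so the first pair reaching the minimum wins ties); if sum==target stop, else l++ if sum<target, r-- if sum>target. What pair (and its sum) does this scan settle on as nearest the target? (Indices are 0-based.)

pair (-7, 9) with sum 2 (|Δ|=0)

l=0 r=17: -10+39=29 d=27 *, r--
l=0 r=16: -10+36=26 d=24 *, r--
l=0 r=15: -10+32=22 d=20 *, r--
l=0 r=14: -10+31=21 d=19 *, r--
l=0 r=13: -10+28=18 d=16 *, r--
l=0 r=12: -10+24=14 d=12 *, r--
l=0 r=11: -10+23=13 d=11 *, r--
l=0 r=10: -10+22=12 d=10 *, r--
l=0 r=9: -10+21=11 d=9 *, r--
l=0 r=8: -10+14=4 d=2 *, r--
l=0 r=7: -10+11=1 d=1 *, l++
l=1 r=7: -7+11=4 d=2, r--
l=1 r=6: -7+10=3 d=1, r--
l=1 r=5: -7+9=2 d=0 *, stop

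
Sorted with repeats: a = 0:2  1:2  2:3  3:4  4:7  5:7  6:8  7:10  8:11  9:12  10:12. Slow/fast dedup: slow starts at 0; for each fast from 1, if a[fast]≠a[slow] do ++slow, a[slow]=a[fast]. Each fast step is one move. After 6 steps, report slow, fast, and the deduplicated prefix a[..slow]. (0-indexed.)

slow=4, fast=7, prefix=[2, 3, 4, 7, 8]

(s=0,f=1) a[fast]=2=a[slow] dup → fast++
(s=0,f=2) a[fast]=3≠a[slow]=2 write a[1]=3 → slow++,fast++
(s=1,f=3) a[fast]=4≠a[slow]=3 write a[2]=4 → slow++,fast++
(s=2,f=4) a[fast]=7≠a[slow]=4 write a[3]=7 → slow++,fast++
(s=3,f=5) a[fast]=7=a[slow] dup → fast++
(s=3,f=6) a[fast]=8≠a[slow]=7 write a[4]=8 → slow++,fast++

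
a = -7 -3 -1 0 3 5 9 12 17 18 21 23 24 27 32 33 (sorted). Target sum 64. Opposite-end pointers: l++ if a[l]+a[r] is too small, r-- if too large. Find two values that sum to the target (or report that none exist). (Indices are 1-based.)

l=1 r=16: -7+33=26 <64, l++
l=2 r=16: -3+33=30 <64, l++
l=3 r=16: -1+33=32 <64, l++
l=4 r=16: 0+33=33 <64, l++
l=5 r=16: 3+33=36 <64, l++
l=6 r=16: 5+33=38 <64, l++
l=7 r=16: 9+33=42 <64, l++
l=8 r=16: 12+33=45 <64, l++
l=9 r=16: 17+33=50 <64, l++
l=10 r=16: 18+33=51 <64, l++
l=11 r=16: 21+33=54 <64, l++
l=12 r=16: 23+33=56 <64, l++
l=13 r=16: 24+33=57 <64, l++
l=14 r=16: 27+33=60 <64, l++
l=15 r=16: 32+33=65 >64, r--

no pair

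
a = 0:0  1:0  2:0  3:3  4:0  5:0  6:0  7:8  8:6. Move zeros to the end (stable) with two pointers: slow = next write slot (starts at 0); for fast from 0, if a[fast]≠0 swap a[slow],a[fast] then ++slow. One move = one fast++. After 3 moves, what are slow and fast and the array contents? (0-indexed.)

slow=0, fast=3, a=[0, 0, 0, 3, 0, 0, 0, 8, 6]

(s=0,f=0) a[fast]=0 → fast++
(s=0,f=1) a[fast]=0 → fast++
(s=0,f=2) a[fast]=0 → fast++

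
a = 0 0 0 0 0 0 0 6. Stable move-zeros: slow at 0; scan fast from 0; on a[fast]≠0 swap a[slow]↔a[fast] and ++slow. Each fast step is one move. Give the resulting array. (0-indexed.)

slow=0 fast=0: a[fast]=0, fast++
slow=0 fast=1: a[fast]=0, fast++
slow=0 fast=2: a[fast]=0, fast++
slow=0 fast=3: a[fast]=0, fast++
slow=0 fast=4: a[fast]=0, fast++
slow=0 fast=5: a[fast]=0, fast++
slow=0 fast=6: a[fast]=0, fast++
slow=0 fast=7: a[fast]=6≠0 swap→a[0]=6, slow++,fast++

[6, 0, 0, 0, 0, 0, 0, 0]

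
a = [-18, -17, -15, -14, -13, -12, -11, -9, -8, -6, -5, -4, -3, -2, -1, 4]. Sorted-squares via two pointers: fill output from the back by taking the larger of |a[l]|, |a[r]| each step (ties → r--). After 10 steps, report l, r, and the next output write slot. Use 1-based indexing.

[1,16] |-18|>|4| out[16]=324 → l++
[2,16] |-17|>|4| out[15]=289 → l++
[3,16] |-15|>|4| out[14]=225 → l++
[4,16] |-14|>|4| out[13]=196 → l++
[5,16] |-13|>|4| out[12]=169 → l++
[6,16] |-12|>|4| out[11]=144 → l++
[7,16] |-11|>|4| out[10]=121 → l++
[8,16] |-9|>|4| out[9]=81 → l++
[9,16] |-8|>|4| out[8]=64 → l++
[10,16] |-6|>|4| out[7]=36 → l++

l=11, r=16, next write slot=6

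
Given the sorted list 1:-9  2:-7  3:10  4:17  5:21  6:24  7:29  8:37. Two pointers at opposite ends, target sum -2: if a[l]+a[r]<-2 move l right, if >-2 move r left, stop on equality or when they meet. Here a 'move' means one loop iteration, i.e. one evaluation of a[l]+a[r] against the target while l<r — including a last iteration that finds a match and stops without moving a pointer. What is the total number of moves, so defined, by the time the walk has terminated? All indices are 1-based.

7 moves

[1,8] -9+37=28 >-2 → r--
[1,7] -9+29=20 >-2 → r--
[1,6] -9+24=15 >-2 → r--
[1,5] -9+21=12 >-2 → r--
[1,4] -9+17=8 >-2 → r--
[1,3] -9+10=1 >-2 → r--
[1,2] -9+-7=-16 <-2 → l++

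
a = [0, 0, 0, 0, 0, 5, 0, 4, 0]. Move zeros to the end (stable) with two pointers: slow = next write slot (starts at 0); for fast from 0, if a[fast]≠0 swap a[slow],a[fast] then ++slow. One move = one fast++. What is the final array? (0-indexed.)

[5, 4, 0, 0, 0, 0, 0, 0, 0]

(s=0,f=0) a[fast]=0 → fast++
(s=0,f=1) a[fast]=0 → fast++
(s=0,f=2) a[fast]=0 → fast++
(s=0,f=3) a[fast]=0 → fast++
(s=0,f=4) a[fast]=0 → fast++
(s=0,f=5) a[fast]=5≠0 swap→a[0]=5 → slow++,fast++
(s=1,f=6) a[fast]=0 → fast++
(s=1,f=7) a[fast]=4≠0 swap→a[1]=4 → slow++,fast++
(s=2,f=8) a[fast]=0 → fast++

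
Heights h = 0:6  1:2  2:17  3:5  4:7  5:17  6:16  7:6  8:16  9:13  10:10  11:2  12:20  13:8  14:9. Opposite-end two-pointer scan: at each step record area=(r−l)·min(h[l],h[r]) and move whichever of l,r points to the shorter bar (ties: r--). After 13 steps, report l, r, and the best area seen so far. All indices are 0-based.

[0,14] min(6,9)*14=84 best=84 * → l++
[1,14] min(2,9)*13=26 best=84 → l++
[2,14] min(17,9)*12=108 best=108 * → r--
[2,13] min(17,8)*11=88 best=108 → r--
[2,12] min(17,20)*10=170 best=170 * → l++
[3,12] min(5,20)*9=45 best=170 → l++
[4,12] min(7,20)*8=56 best=170 → l++
[5,12] min(17,20)*7=119 best=170 → l++
[6,12] min(16,20)*6=96 best=170 → l++
[7,12] min(6,20)*5=30 best=170 → l++
[8,12] min(16,20)*4=64 best=170 → l++
[9,12] min(13,20)*3=39 best=170 → l++
[10,12] min(10,20)*2=20 best=170 → l++

l=11, r=12, best area=170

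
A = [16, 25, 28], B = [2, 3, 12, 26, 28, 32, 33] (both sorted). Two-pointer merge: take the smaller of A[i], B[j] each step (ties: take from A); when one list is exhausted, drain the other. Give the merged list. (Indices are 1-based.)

[2, 3, 12, 16, 25, 26, 28, 28, 32, 33]

i=1 j=1: A[i]=16>B[j]=2 take 2, j++
i=1 j=2: A[i]=16>B[j]=3 take 3, j++
i=1 j=3: A[i]=16>B[j]=12 take 12, j++
i=1 j=4: A[i]=16<=B[j]=26 take 16, i++
i=2 j=4: A[i]=25<=B[j]=26 take 25, i++
i=3 j=4: A[i]=28>B[j]=26 take 26, j++
i=3 j=5: A[i]=28<=B[j]=28 take 28, i++
i=4 j=5: A done, take B[j]=28, j++
i=4 j=6: A done, take B[j]=32, j++
i=4 j=7: A done, take B[j]=33, j++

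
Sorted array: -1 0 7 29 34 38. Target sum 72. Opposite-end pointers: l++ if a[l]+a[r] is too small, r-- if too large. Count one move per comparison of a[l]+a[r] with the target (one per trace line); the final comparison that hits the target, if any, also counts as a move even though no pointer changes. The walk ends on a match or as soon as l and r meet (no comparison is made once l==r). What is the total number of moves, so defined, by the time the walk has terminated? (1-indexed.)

l=1 r=6: -1+38=37 <72, l++
l=2 r=6: 0+38=38 <72, l++
l=3 r=6: 7+38=45 <72, l++
l=4 r=6: 29+38=67 <72, l++
l=5 r=6: 34+38=72, found

5 moves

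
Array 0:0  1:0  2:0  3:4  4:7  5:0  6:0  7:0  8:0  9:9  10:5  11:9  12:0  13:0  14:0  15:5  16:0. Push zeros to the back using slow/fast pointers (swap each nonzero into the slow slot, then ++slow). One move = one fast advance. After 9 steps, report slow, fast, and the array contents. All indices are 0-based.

slow=2, fast=9, a=[4, 7, 0, 0, 0, 0, 0, 0, 0, 9, 5, 9, 0, 0, 0, 5, 0]

(s=0,f=0) a[fast]=0 → fast++
(s=0,f=1) a[fast]=0 → fast++
(s=0,f=2) a[fast]=0 → fast++
(s=0,f=3) a[fast]=4≠0 swap→a[0]=4 → slow++,fast++
(s=1,f=4) a[fast]=7≠0 swap→a[1]=7 → slow++,fast++
(s=2,f=5) a[fast]=0 → fast++
(s=2,f=6) a[fast]=0 → fast++
(s=2,f=7) a[fast]=0 → fast++
(s=2,f=8) a[fast]=0 → fast++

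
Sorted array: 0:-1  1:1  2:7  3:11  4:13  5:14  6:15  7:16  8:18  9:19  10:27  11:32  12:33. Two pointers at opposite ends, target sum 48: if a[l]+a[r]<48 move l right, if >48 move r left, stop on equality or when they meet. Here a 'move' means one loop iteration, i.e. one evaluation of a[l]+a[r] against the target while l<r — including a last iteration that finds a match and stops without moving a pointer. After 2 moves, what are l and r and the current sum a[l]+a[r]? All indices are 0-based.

l=2, r=12, sum=40

l=0 r=12: -1+33=32 <48, l++
l=1 r=12: 1+33=34 <48, l++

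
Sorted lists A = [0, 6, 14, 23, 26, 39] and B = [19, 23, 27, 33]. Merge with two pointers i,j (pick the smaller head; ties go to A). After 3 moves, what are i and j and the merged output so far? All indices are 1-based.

[i=1,j=1] A[i]=0<=B[j]=19 take 0 → i++
[i=2,j=1] A[i]=6<=B[j]=19 take 6 → i++
[i=3,j=1] A[i]=14<=B[j]=19 take 14 → i++

i=4, j=1, merged so far=[0, 6, 14]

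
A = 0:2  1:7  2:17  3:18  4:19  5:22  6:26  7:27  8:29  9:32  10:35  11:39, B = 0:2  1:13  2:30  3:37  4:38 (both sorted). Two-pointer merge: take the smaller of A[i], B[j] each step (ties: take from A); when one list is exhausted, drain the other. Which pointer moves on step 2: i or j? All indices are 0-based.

[i=0,j=0] A[i]=2<=B[j]=2 take 2 → i++
[i=1,j=0] A[i]=7>B[j]=2 take 2 → j++

j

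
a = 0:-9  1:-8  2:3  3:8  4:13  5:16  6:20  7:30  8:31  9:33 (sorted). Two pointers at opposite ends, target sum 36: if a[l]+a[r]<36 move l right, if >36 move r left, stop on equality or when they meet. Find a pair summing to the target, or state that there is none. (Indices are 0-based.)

[0,9] -9+33=24 <36 → l++
[1,9] -8+33=25 <36 → l++
[2,9] 3+33=36 → found

(3, 33)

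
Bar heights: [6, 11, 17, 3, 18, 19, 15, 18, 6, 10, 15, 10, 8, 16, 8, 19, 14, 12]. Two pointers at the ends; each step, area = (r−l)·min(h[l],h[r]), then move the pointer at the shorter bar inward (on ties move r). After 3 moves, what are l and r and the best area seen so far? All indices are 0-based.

l=2, r=16, best area=180

l=0 r=17: min(6,12)*17=102 best=102 *, l++
l=1 r=17: min(11,12)*16=176 best=176 *, l++
l=2 r=17: min(17,12)*15=180 best=180 *, r--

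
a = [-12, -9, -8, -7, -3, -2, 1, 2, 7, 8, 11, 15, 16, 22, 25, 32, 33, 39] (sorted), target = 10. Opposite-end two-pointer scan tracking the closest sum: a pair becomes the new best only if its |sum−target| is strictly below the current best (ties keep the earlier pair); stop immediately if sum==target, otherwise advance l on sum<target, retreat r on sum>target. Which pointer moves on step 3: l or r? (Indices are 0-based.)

[0,17] -12+39=27 d=17 * → r--
[0,16] -12+33=21 d=11 * → r--
[0,15] -12+32=20 d=10 * → r--

r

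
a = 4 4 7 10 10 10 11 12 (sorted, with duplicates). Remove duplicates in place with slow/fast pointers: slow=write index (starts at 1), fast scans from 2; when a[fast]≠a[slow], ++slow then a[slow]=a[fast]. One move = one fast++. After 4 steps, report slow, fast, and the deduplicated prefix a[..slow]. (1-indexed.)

(s=1,f=2) a[fast]=4=a[slow] dup → fast++
(s=1,f=3) a[fast]=7≠a[slow]=4 write a[2]=7 → slow++,fast++
(s=2,f=4) a[fast]=10≠a[slow]=7 write a[3]=10 → slow++,fast++
(s=3,f=5) a[fast]=10=a[slow] dup → fast++

slow=3, fast=6, prefix=[4, 7, 10]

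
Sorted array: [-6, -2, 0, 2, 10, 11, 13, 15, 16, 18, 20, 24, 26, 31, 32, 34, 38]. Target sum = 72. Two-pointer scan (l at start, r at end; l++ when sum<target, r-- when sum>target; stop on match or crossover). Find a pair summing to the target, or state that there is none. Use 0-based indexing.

[0,16] -6+38=32 <72 → l++
[1,16] -2+38=36 <72 → l++
[2,16] 0+38=38 <72 → l++
[3,16] 2+38=40 <72 → l++
[4,16] 10+38=48 <72 → l++
[5,16] 11+38=49 <72 → l++
[6,16] 13+38=51 <72 → l++
[7,16] 15+38=53 <72 → l++
[8,16] 16+38=54 <72 → l++
[9,16] 18+38=56 <72 → l++
[10,16] 20+38=58 <72 → l++
[11,16] 24+38=62 <72 → l++
[12,16] 26+38=64 <72 → l++
[13,16] 31+38=69 <72 → l++
[14,16] 32+38=70 <72 → l++
[15,16] 34+38=72 → found

(34, 38)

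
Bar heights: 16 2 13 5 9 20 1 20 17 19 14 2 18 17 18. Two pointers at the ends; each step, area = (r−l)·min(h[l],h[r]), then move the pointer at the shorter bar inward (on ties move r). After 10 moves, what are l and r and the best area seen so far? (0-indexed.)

[0,14] min(16,18)*14=224 best=224 * → l++
[1,14] min(2,18)*13=26 best=224 → l++
[2,14] min(13,18)*12=156 best=224 → l++
[3,14] min(5,18)*11=55 best=224 → l++
[4,14] min(9,18)*10=90 best=224 → l++
[5,14] min(20,18)*9=162 best=224 → r--
[5,13] min(20,17)*8=136 best=224 → r--
[5,12] min(20,18)*7=126 best=224 → r--
[5,11] min(20,2)*6=12 best=224 → r--
[5,10] min(20,14)*5=70 best=224 → r--

l=5, r=9, best area=224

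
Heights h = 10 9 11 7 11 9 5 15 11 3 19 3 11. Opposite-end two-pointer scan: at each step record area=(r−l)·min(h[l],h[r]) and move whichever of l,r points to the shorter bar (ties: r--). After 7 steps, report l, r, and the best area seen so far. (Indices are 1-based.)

l=6, r=11, best area=120

l=1 r=13: min(10,11)*12=120 best=120 *, l++
l=2 r=13: min(9,11)*11=99 best=120, l++
l=3 r=13: min(11,11)*10=110 best=120, r--
l=3 r=12: min(11,3)*9=27 best=120, r--
l=3 r=11: min(11,19)*8=88 best=120, l++
l=4 r=11: min(7,19)*7=49 best=120, l++
l=5 r=11: min(11,19)*6=66 best=120, l++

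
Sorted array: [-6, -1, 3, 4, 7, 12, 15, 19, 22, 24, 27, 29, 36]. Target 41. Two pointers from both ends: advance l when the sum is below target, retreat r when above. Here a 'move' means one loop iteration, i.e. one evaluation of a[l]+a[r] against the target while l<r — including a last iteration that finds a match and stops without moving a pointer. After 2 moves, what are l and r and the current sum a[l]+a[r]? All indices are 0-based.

[0,12] -6+36=30 <41 → l++
[1,12] -1+36=35 <41 → l++

l=2, r=12, sum=39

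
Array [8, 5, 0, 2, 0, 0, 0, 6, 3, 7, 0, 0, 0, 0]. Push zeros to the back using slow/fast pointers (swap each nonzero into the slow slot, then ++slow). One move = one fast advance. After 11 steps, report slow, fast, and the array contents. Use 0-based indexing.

(s=0,f=0) a[fast]=8≠0 swap→a[0]=8 → slow++,fast++
(s=1,f=1) a[fast]=5≠0 swap→a[1]=5 → slow++,fast++
(s=2,f=2) a[fast]=0 → fast++
(s=2,f=3) a[fast]=2≠0 swap→a[2]=2 → slow++,fast++
(s=3,f=4) a[fast]=0 → fast++
(s=3,f=5) a[fast]=0 → fast++
(s=3,f=6) a[fast]=0 → fast++
(s=3,f=7) a[fast]=6≠0 swap→a[3]=6 → slow++,fast++
(s=4,f=8) a[fast]=3≠0 swap→a[4]=3 → slow++,fast++
(s=5,f=9) a[fast]=7≠0 swap→a[5]=7 → slow++,fast++
(s=6,f=10) a[fast]=0 → fast++

slow=6, fast=11, a=[8, 5, 2, 6, 3, 7, 0, 0, 0, 0, 0, 0, 0, 0]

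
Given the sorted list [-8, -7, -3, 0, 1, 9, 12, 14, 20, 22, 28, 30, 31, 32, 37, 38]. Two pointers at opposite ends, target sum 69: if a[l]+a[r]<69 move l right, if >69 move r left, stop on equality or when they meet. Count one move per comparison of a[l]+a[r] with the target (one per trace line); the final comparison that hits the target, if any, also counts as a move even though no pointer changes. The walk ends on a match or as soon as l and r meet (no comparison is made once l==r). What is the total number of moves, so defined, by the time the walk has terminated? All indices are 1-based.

13 moves

[1,16] -8+38=30 <69 → l++
[2,16] -7+38=31 <69 → l++
[3,16] -3+38=35 <69 → l++
[4,16] 0+38=38 <69 → l++
[5,16] 1+38=39 <69 → l++
[6,16] 9+38=47 <69 → l++
[7,16] 12+38=50 <69 → l++
[8,16] 14+38=52 <69 → l++
[9,16] 20+38=58 <69 → l++
[10,16] 22+38=60 <69 → l++
[11,16] 28+38=66 <69 → l++
[12,16] 30+38=68 <69 → l++
[13,16] 31+38=69 → found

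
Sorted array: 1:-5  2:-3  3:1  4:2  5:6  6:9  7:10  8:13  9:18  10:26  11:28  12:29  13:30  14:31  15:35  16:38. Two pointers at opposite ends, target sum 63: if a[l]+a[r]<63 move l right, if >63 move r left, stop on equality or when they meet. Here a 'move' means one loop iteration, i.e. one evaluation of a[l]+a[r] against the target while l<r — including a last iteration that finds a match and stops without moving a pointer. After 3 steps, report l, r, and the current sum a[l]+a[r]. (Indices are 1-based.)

l=4, r=16, sum=40

l=1 r=16: -5+38=33 <63, l++
l=2 r=16: -3+38=35 <63, l++
l=3 r=16: 1+38=39 <63, l++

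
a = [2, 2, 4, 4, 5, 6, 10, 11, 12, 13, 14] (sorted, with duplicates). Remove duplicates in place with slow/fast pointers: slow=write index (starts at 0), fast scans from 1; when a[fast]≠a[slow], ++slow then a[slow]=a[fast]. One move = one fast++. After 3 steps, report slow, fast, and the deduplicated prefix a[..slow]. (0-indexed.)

slow=1, fast=4, prefix=[2, 4]

(s=0,f=1) a[fast]=2=a[slow] dup → fast++
(s=0,f=2) a[fast]=4≠a[slow]=2 write a[1]=4 → slow++,fast++
(s=1,f=3) a[fast]=4=a[slow] dup → fast++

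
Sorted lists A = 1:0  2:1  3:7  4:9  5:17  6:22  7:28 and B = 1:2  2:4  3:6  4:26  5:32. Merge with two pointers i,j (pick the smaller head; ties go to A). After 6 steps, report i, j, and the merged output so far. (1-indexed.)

i=1 j=1: A[i]=0<=B[j]=2 take 0, i++
i=2 j=1: A[i]=1<=B[j]=2 take 1, i++
i=3 j=1: A[i]=7>B[j]=2 take 2, j++
i=3 j=2: A[i]=7>B[j]=4 take 4, j++
i=3 j=3: A[i]=7>B[j]=6 take 6, j++
i=3 j=4: A[i]=7<=B[j]=26 take 7, i++

i=4, j=4, merged so far=[0, 1, 2, 4, 6, 7]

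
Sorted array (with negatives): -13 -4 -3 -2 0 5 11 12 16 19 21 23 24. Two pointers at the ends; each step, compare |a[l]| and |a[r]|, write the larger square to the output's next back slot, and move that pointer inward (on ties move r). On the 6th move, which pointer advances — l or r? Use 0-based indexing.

l

[0,12] |-13|<=|24| out[12]=576 → r--
[0,11] |-13|<=|23| out[11]=529 → r--
[0,10] |-13|<=|21| out[10]=441 → r--
[0,9] |-13|<=|19| out[9]=361 → r--
[0,8] |-13|<=|16| out[8]=256 → r--
[0,7] |-13|>|12| out[7]=169 → l++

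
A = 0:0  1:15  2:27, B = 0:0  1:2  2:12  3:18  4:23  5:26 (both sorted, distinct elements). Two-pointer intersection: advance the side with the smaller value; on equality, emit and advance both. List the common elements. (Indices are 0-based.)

intersection = [0]

[i=0,j=0] 0==0 emit → i++,j++
[i=1,j=1] 15>2 → j++
[i=1,j=2] 15>12 → j++
[i=1,j=3] 15<18 → i++
[i=2,j=3] 27>18 → j++
[i=2,j=4] 27>23 → j++
[i=2,j=5] 27>26 → j++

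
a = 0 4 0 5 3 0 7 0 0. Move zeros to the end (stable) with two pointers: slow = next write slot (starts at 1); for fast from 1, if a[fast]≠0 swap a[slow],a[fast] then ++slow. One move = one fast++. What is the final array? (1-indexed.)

slow=1 fast=1: a[fast]=0, fast++
slow=1 fast=2: a[fast]=4≠0 swap→a[1]=4, slow++,fast++
slow=2 fast=3: a[fast]=0, fast++
slow=2 fast=4: a[fast]=5≠0 swap→a[2]=5, slow++,fast++
slow=3 fast=5: a[fast]=3≠0 swap→a[3]=3, slow++,fast++
slow=4 fast=6: a[fast]=0, fast++
slow=4 fast=7: a[fast]=7≠0 swap→a[4]=7, slow++,fast++
slow=5 fast=8: a[fast]=0, fast++
slow=5 fast=9: a[fast]=0, fast++

[4, 5, 3, 7, 0, 0, 0, 0, 0]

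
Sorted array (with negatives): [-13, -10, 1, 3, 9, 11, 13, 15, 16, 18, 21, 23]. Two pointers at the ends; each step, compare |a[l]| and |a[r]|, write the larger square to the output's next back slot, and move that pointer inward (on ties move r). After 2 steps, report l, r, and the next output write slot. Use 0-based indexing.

l=0, r=9, next write slot=9

[0,11] |-13|<=|23| out[11]=529 → r--
[0,10] |-13|<=|21| out[10]=441 → r--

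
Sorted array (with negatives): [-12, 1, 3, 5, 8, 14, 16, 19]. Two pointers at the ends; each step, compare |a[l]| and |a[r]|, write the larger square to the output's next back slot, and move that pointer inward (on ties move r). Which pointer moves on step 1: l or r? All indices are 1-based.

r

l=1 r=8: |-12|<=|19| out[8]=361, r--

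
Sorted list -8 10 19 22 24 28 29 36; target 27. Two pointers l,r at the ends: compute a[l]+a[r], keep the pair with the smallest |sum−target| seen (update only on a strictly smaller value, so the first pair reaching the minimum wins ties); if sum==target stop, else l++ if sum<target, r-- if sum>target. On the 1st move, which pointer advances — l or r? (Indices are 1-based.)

r

[1,8] -8+36=28 d=1 * → r--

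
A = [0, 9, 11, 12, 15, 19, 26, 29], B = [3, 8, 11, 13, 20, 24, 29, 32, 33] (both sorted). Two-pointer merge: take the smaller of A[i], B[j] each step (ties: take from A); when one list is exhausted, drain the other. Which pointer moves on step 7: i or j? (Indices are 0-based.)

[i=0,j=0] A[i]=0<=B[j]=3 take 0 → i++
[i=1,j=0] A[i]=9>B[j]=3 take 3 → j++
[i=1,j=1] A[i]=9>B[j]=8 take 8 → j++
[i=1,j=2] A[i]=9<=B[j]=11 take 9 → i++
[i=2,j=2] A[i]=11<=B[j]=11 take 11 → i++
[i=3,j=2] A[i]=12>B[j]=11 take 11 → j++
[i=3,j=3] A[i]=12<=B[j]=13 take 12 → i++

i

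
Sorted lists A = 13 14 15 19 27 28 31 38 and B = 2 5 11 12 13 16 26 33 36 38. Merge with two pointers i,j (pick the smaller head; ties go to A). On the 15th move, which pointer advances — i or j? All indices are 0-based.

j

i=0 j=0: A[i]=13>B[j]=2 take 2, j++
i=0 j=1: A[i]=13>B[j]=5 take 5, j++
i=0 j=2: A[i]=13>B[j]=11 take 11, j++
i=0 j=3: A[i]=13>B[j]=12 take 12, j++
i=0 j=4: A[i]=13<=B[j]=13 take 13, i++
i=1 j=4: A[i]=14>B[j]=13 take 13, j++
i=1 j=5: A[i]=14<=B[j]=16 take 14, i++
i=2 j=5: A[i]=15<=B[j]=16 take 15, i++
i=3 j=5: A[i]=19>B[j]=16 take 16, j++
i=3 j=6: A[i]=19<=B[j]=26 take 19, i++
i=4 j=6: A[i]=27>B[j]=26 take 26, j++
i=4 j=7: A[i]=27<=B[j]=33 take 27, i++
i=5 j=7: A[i]=28<=B[j]=33 take 28, i++
i=6 j=7: A[i]=31<=B[j]=33 take 31, i++
i=7 j=7: A[i]=38>B[j]=33 take 33, j++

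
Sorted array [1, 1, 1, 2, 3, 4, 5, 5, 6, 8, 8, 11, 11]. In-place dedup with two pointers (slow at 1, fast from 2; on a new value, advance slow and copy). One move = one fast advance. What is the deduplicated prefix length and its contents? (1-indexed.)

length 8; prefix = [1, 2, 3, 4, 5, 6, 8, 11]

(s=1,f=2) a[fast]=1=a[slow] dup → fast++
(s=1,f=3) a[fast]=1=a[slow] dup → fast++
(s=1,f=4) a[fast]=2≠a[slow]=1 write a[2]=2 → slow++,fast++
(s=2,f=5) a[fast]=3≠a[slow]=2 write a[3]=3 → slow++,fast++
(s=3,f=6) a[fast]=4≠a[slow]=3 write a[4]=4 → slow++,fast++
(s=4,f=7) a[fast]=5≠a[slow]=4 write a[5]=5 → slow++,fast++
(s=5,f=8) a[fast]=5=a[slow] dup → fast++
(s=5,f=9) a[fast]=6≠a[slow]=5 write a[6]=6 → slow++,fast++
(s=6,f=10) a[fast]=8≠a[slow]=6 write a[7]=8 → slow++,fast++
(s=7,f=11) a[fast]=8=a[slow] dup → fast++
(s=7,f=12) a[fast]=11≠a[slow]=8 write a[8]=11 → slow++,fast++
(s=8,f=13) a[fast]=11=a[slow] dup → fast++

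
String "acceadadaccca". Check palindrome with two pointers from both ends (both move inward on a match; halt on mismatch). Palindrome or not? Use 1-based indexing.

not a palindrome (mismatch at 4,10)

l=1 r=13: 'a'=='a', l++,r--
l=2 r=12: 'c'=='c', l++,r--
l=3 r=11: 'c'=='c', l++,r--
l=4 r=10: 'e'!='c', stop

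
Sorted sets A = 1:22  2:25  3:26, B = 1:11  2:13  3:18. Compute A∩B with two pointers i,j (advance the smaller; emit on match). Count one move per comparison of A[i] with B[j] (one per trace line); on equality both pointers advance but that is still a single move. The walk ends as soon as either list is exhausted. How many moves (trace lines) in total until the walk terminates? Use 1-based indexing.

i=1 j=1: 22>11, j++
i=1 j=2: 22>13, j++
i=1 j=3: 22>18, j++

3 moves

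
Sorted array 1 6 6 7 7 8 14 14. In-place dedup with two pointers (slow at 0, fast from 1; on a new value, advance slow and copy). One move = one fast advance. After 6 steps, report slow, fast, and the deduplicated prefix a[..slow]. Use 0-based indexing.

slow=0 fast=1: a[fast]=6≠a[slow]=1 write a[1]=6, slow++,fast++
slow=1 fast=2: a[fast]=6=a[slow] dup, fast++
slow=1 fast=3: a[fast]=7≠a[slow]=6 write a[2]=7, slow++,fast++
slow=2 fast=4: a[fast]=7=a[slow] dup, fast++
slow=2 fast=5: a[fast]=8≠a[slow]=7 write a[3]=8, slow++,fast++
slow=3 fast=6: a[fast]=14≠a[slow]=8 write a[4]=14, slow++,fast++

slow=4, fast=7, prefix=[1, 6, 7, 8, 14]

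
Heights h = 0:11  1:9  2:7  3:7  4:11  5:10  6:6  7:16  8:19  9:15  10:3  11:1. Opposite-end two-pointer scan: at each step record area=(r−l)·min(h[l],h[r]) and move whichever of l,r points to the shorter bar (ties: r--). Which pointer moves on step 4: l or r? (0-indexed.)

l

[0,11] min(11,1)*11=11 best=11 * → r--
[0,10] min(11,3)*10=30 best=30 * → r--
[0,9] min(11,15)*9=99 best=99 * → l++
[1,9] min(9,15)*8=72 best=99 → l++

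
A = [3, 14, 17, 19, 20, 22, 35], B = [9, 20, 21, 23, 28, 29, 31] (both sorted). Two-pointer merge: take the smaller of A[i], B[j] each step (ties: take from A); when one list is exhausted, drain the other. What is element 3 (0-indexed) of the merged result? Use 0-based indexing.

[i=0,j=0] A[i]=3<=B[j]=9 take 3 → i++
[i=1,j=0] A[i]=14>B[j]=9 take 9 → j++
[i=1,j=1] A[i]=14<=B[j]=20 take 14 → i++
[i=2,j=1] A[i]=17<=B[j]=20 take 17 → i++
[i=3,j=1] A[i]=19<=B[j]=20 take 19 → i++
[i=4,j=1] A[i]=20<=B[j]=20 take 20 → i++
[i=5,j=1] A[i]=22>B[j]=20 take 20 → j++
[i=5,j=2] A[i]=22>B[j]=21 take 21 → j++
[i=5,j=3] A[i]=22<=B[j]=23 take 22 → i++
[i=6,j=3] A[i]=35>B[j]=23 take 23 → j++
[i=6,j=4] A[i]=35>B[j]=28 take 28 → j++
[i=6,j=5] A[i]=35>B[j]=29 take 29 → j++
[i=6,j=6] A[i]=35>B[j]=31 take 31 → j++
[i=6,j=7] B done, take A[i]=35 → i++

merged[3] = 17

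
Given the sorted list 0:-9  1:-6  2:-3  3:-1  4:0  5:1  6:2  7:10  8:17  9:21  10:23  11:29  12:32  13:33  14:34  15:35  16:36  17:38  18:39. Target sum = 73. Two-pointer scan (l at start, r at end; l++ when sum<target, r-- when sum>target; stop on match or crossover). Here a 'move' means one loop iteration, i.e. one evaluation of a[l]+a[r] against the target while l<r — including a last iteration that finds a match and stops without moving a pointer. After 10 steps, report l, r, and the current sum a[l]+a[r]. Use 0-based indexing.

l=0 r=18: -9+39=30 <73, l++
l=1 r=18: -6+39=33 <73, l++
l=2 r=18: -3+39=36 <73, l++
l=3 r=18: -1+39=38 <73, l++
l=4 r=18: 0+39=39 <73, l++
l=5 r=18: 1+39=40 <73, l++
l=6 r=18: 2+39=41 <73, l++
l=7 r=18: 10+39=49 <73, l++
l=8 r=18: 17+39=56 <73, l++
l=9 r=18: 21+39=60 <73, l++

l=10, r=18, sum=62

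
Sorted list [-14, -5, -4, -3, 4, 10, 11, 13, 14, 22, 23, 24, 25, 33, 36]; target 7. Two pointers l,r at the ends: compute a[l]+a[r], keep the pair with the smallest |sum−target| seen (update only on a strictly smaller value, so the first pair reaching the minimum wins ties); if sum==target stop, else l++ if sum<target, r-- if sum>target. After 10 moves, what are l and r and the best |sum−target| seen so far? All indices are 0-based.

l=0 r=14: -14+36=22 d=15 *, r--
l=0 r=13: -14+33=19 d=12 *, r--
l=0 r=12: -14+25=11 d=4 *, r--
l=0 r=11: -14+24=10 d=3 *, r--
l=0 r=10: -14+23=9 d=2 *, r--
l=0 r=9: -14+22=8 d=1 *, r--
l=0 r=8: -14+14=0 d=7, l++
l=1 r=8: -5+14=9 d=2, r--
l=1 r=7: -5+13=8 d=1, r--
l=1 r=6: -5+11=6 d=1, l++

l=2, r=6, best |Δ|=1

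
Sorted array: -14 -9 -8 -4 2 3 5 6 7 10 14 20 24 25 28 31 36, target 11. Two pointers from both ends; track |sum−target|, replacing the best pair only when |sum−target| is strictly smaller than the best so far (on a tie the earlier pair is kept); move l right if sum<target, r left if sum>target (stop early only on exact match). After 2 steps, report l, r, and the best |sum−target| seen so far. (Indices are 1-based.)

[1,17] -14+36=22 d=11 * → r--
[1,16] -14+31=17 d=6 * → r--

l=1, r=15, best |Δ|=6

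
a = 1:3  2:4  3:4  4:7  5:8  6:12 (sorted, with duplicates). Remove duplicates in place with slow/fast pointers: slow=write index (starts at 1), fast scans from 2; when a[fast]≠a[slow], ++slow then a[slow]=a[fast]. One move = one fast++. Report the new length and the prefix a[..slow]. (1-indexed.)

(s=1,f=2) a[fast]=4≠a[slow]=3 write a[2]=4 → slow++,fast++
(s=2,f=3) a[fast]=4=a[slow] dup → fast++
(s=2,f=4) a[fast]=7≠a[slow]=4 write a[3]=7 → slow++,fast++
(s=3,f=5) a[fast]=8≠a[slow]=7 write a[4]=8 → slow++,fast++
(s=4,f=6) a[fast]=12≠a[slow]=8 write a[5]=12 → slow++,fast++

length 5; prefix = [3, 4, 7, 8, 12]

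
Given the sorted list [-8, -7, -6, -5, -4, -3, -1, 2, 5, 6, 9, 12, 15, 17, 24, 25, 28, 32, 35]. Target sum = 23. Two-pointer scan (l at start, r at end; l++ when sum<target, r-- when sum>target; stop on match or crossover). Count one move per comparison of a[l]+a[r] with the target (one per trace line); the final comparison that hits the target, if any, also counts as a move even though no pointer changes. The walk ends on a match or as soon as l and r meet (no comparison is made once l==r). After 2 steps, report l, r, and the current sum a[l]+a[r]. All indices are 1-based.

l=1, r=17, sum=20

l=1 r=19: -8+35=27 >23, r--
l=1 r=18: -8+32=24 >23, r--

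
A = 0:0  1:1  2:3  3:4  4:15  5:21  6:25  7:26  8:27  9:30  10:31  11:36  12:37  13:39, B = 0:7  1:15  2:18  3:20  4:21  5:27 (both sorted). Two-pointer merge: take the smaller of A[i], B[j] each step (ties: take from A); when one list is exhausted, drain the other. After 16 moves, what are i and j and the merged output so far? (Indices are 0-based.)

i=0 j=0: A[i]=0<=B[j]=7 take 0, i++
i=1 j=0: A[i]=1<=B[j]=7 take 1, i++
i=2 j=0: A[i]=3<=B[j]=7 take 3, i++
i=3 j=0: A[i]=4<=B[j]=7 take 4, i++
i=4 j=0: A[i]=15>B[j]=7 take 7, j++
i=4 j=1: A[i]=15<=B[j]=15 take 15, i++
i=5 j=1: A[i]=21>B[j]=15 take 15, j++
i=5 j=2: A[i]=21>B[j]=18 take 18, j++
i=5 j=3: A[i]=21>B[j]=20 take 20, j++
i=5 j=4: A[i]=21<=B[j]=21 take 21, i++
i=6 j=4: A[i]=25>B[j]=21 take 21, j++
i=6 j=5: A[i]=25<=B[j]=27 take 25, i++
i=7 j=5: A[i]=26<=B[j]=27 take 26, i++
i=8 j=5: A[i]=27<=B[j]=27 take 27, i++
i=9 j=5: A[i]=30>B[j]=27 take 27, j++
i=9 j=6: B done, take A[i]=30, i++

i=10, j=6, merged so far=[0, 1, 3, 4, 7, 15, 15, 18, 20, 21, 21, 25, 26, 27, 27, 30]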